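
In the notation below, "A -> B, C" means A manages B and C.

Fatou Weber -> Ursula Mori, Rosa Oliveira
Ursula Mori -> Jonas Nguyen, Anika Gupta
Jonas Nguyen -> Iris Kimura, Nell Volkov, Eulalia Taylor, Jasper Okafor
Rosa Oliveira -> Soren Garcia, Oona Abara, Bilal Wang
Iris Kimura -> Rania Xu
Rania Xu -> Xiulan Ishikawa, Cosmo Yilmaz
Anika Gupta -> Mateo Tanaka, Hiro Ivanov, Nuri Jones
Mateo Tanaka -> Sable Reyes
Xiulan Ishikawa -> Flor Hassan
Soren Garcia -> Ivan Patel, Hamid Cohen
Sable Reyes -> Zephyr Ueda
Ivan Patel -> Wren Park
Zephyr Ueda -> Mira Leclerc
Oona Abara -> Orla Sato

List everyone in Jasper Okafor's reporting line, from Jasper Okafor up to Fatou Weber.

Jasper Okafor -> Jonas Nguyen -> Ursula Mori -> Fatou Weber

Jasper Okafor reports to Jonas Nguyen. Jonas Nguyen reports to Ursula Mori. Ursula Mori reports to Fatou Weber. Fatou Weber is at the top.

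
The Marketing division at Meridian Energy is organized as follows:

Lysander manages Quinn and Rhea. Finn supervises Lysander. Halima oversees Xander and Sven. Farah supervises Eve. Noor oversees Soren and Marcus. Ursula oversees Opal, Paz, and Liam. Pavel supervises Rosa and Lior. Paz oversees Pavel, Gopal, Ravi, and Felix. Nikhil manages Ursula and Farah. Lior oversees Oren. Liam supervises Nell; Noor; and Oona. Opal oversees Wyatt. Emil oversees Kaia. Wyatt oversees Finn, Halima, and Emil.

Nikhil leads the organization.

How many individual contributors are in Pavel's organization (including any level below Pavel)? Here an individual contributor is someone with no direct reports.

2

The people in Pavel's organization with no one reporting to them are Rosa, Oren. That is 2.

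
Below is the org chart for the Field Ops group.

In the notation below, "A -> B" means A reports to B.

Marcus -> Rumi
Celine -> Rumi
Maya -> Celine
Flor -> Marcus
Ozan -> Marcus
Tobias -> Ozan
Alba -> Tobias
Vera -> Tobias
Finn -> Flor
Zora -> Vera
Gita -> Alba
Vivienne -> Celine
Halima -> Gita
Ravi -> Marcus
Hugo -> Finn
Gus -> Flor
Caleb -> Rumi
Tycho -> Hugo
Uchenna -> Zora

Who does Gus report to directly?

Flor

Gus reports directly to Flor.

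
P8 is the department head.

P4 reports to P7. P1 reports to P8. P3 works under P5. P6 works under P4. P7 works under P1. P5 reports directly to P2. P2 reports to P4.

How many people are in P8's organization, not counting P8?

7

P8 directly manages P1. Under P1: P7, P4, P6, P2, P5, P3 (6). That's 7 in total.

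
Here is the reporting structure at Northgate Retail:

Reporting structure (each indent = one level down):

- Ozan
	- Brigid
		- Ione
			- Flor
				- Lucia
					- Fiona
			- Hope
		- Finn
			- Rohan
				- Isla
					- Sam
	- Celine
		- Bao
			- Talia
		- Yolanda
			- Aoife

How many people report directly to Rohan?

1

Rohan directly manages Isla. That is 1 direct report.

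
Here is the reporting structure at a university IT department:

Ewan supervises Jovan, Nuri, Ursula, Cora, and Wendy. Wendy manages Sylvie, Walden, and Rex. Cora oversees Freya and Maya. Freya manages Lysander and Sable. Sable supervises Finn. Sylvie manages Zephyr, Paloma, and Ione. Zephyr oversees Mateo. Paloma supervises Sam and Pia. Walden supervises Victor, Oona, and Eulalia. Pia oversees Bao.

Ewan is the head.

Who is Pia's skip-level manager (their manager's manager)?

Sylvie

Pia reports to Paloma, and Paloma reports to Sylvie. So Pia's skip-level manager is Sylvie.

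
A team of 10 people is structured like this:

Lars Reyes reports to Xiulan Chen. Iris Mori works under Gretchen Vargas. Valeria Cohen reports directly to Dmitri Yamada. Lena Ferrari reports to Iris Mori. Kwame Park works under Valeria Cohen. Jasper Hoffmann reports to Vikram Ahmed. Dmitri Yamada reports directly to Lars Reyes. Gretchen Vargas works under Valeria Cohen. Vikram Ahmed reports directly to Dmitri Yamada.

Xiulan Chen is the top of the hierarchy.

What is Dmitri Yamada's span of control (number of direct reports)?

Dmitri Yamada directly manages Valeria Cohen, Vikram Ahmed. That is 2 direct reports.

2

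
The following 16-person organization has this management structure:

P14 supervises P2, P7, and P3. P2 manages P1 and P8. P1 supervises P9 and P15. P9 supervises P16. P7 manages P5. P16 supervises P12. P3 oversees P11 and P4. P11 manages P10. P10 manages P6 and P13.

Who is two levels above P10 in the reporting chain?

P10 reports to P11, and P11 reports to P3. So P10's skip-level manager is P3.

P3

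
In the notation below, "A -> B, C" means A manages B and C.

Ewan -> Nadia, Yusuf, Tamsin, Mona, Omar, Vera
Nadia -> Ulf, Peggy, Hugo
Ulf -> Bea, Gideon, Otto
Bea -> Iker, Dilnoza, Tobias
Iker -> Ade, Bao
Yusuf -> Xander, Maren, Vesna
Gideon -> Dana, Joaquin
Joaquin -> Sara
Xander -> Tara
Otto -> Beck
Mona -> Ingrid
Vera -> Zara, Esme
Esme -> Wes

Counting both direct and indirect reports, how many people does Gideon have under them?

3

Gideon directly manages Dana, Joaquin. Dana has no reports. Under Joaquin: Sara (1). So Gideon's organization is 2 direct reports plus everyone under them: 1 + 2 = 3.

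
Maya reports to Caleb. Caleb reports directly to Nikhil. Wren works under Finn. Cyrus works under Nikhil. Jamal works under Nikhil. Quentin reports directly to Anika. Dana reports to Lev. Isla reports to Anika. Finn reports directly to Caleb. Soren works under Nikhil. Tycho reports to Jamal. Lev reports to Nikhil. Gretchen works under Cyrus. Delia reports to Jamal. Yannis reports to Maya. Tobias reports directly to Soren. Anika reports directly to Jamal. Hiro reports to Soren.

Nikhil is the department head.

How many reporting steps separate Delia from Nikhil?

Chain from Delia up to Nikhil: Delia → Jamal → Nikhil. That is 2 steps up, so Delia is 2 levels below Nikhil.

2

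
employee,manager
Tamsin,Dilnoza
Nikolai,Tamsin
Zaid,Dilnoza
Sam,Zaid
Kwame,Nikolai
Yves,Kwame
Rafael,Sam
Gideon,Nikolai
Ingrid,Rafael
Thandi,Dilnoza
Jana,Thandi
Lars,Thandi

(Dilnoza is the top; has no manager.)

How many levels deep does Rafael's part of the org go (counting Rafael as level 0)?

1

The longest chain under Rafael runs Rafael → Ingrid, which is 1 level below Rafael.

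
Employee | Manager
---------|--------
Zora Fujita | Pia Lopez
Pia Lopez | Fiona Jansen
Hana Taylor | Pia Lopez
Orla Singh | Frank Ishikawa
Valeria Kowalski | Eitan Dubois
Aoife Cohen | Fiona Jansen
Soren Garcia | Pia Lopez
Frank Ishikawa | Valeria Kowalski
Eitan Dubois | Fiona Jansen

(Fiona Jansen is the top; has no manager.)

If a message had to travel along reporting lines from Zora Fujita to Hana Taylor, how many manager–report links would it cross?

2

Zora Fujita is 1 level below Pia Lopez, and Hana Taylor is 1 level below Pia Lopez (their lowest common manager). The shortest path runs up from Zora Fujita to Pia Lopez and back down to Hana Taylor: 1 + 1 = 2 links.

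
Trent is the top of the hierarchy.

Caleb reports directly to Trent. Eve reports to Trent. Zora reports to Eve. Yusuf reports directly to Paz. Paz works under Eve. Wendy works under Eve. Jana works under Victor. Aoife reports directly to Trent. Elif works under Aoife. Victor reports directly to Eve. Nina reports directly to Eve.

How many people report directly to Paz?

1

Paz directly manages Yusuf. That is 1 direct report.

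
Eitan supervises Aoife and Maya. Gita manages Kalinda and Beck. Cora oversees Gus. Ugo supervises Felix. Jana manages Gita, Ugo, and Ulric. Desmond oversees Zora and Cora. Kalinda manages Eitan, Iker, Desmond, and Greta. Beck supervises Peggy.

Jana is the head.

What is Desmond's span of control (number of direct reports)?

Desmond directly manages Cora, Zora. That is 2 direct reports.

2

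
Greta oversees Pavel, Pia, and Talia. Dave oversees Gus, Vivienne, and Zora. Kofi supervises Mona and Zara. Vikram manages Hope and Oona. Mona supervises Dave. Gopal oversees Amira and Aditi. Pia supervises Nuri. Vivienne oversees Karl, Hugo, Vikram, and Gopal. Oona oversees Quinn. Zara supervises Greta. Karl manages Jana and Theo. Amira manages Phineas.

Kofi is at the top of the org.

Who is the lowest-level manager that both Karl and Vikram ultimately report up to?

Vivienne

Karl's chain of managers is Vivienne, Dave, Mona, Kofi. Vikram's chain of managers is Vivienne, Dave, Mona, Kofi. The first manager that appears in both chains is Vivienne.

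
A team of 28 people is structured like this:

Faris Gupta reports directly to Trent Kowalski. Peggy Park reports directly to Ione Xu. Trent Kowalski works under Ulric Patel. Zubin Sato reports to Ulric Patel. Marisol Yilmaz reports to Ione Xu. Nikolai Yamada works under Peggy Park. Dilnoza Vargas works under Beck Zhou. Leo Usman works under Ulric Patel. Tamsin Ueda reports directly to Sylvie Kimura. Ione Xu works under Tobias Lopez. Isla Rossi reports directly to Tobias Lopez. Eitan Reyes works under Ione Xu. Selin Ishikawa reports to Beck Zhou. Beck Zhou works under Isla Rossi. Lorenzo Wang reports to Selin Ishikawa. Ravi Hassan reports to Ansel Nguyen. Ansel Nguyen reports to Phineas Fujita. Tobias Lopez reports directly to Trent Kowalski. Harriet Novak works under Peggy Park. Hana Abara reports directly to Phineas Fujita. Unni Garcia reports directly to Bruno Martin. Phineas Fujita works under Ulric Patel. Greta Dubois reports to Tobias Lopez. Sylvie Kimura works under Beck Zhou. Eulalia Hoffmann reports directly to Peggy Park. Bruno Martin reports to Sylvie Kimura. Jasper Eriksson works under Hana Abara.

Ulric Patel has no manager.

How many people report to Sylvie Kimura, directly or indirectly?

Sylvie Kimura directly manages Bruno Martin, Tamsin Ueda. Under Bruno Martin: Unni Garcia (1). Tamsin Ueda has no reports. So Sylvie Kimura's organization is 2 direct reports plus everyone under them: 2 + 1 = 3.

3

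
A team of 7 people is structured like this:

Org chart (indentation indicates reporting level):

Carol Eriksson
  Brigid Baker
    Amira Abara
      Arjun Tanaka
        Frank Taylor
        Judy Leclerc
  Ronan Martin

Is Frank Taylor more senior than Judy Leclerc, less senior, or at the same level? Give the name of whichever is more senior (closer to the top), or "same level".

same level

Both Frank Taylor and Judy Leclerc are 4 levels below Carol Eriksson.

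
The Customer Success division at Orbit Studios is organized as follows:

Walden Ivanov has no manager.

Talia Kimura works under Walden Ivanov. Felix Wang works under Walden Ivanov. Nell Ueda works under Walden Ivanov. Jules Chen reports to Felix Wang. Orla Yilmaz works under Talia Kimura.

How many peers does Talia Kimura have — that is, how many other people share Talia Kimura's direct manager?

2

Talia Kimura reports to Walden Ivanov. Walden Ivanov's other direct reports are Felix Wang, Nell Ueda — 2 peers.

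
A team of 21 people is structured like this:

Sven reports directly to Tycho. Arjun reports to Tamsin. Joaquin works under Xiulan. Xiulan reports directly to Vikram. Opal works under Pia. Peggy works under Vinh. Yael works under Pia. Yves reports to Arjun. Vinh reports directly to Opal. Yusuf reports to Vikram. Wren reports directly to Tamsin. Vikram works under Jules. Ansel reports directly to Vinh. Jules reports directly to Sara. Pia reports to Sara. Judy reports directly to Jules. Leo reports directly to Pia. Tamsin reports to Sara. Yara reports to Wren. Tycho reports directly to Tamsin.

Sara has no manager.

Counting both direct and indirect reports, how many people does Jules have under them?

Jules directly manages Vikram, Judy. Under Vikram: Yusuf, Xiulan, Joaquin (3). Judy has no reports. So Jules's organization is 2 direct reports plus everyone under them: 4 + 1 = 5.

5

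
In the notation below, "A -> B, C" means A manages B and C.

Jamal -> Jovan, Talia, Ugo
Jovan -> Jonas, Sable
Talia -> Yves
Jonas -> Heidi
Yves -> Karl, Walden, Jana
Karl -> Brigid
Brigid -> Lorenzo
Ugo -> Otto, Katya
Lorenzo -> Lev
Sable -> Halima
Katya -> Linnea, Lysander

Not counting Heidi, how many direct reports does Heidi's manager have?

0

Heidi reports to Jonas, and Jonas has no other direct reports. Heidi has 0 peers.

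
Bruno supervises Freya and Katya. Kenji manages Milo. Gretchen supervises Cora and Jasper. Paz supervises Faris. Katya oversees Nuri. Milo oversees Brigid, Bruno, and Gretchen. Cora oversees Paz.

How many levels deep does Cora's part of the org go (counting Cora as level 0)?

2

The longest chain under Cora runs Cora → Paz → Faris, which is 2 levels below Cora.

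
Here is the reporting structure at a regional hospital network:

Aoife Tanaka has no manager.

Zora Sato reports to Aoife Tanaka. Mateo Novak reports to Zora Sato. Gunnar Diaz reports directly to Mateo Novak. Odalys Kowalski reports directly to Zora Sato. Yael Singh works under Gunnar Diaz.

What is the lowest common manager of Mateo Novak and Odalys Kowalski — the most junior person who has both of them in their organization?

Zora Sato

Mateo Novak's chain of managers is Zora Sato, Aoife Tanaka. Odalys Kowalski's chain of managers is Zora Sato, Aoife Tanaka. The first manager that appears in both chains is Zora Sato.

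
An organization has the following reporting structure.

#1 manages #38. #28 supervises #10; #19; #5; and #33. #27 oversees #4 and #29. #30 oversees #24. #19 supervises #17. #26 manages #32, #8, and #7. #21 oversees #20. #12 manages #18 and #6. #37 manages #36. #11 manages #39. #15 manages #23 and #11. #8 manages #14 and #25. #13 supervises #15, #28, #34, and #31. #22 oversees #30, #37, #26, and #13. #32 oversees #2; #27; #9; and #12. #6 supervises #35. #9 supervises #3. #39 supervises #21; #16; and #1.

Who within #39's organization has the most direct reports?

#39

Direct-report counts within #39's organization: #39 has 3; #1 has 1; #21 has 1. The largest is 3, held by #39.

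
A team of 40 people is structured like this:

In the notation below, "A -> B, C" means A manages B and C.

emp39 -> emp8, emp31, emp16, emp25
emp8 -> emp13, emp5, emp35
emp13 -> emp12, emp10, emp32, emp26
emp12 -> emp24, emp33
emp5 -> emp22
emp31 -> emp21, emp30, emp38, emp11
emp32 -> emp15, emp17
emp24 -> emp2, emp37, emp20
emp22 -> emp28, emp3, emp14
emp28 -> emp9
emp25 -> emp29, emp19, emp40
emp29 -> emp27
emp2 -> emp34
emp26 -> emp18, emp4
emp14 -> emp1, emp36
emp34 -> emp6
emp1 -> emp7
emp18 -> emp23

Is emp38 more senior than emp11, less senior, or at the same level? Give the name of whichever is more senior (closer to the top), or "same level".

same level

Both emp38 and emp11 are 2 levels below emp39.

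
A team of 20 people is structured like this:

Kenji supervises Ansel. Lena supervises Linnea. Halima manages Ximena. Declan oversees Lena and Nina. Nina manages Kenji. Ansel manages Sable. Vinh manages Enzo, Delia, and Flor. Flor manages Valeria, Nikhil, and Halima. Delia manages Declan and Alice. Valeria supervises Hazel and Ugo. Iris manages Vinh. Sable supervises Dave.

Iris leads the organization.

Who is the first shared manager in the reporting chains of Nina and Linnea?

Declan

Nina's chain of managers is Declan, Delia, Vinh, Iris. Linnea's chain of managers is Lena, Declan, Delia, Vinh, Iris. The first manager that appears in both chains is Declan.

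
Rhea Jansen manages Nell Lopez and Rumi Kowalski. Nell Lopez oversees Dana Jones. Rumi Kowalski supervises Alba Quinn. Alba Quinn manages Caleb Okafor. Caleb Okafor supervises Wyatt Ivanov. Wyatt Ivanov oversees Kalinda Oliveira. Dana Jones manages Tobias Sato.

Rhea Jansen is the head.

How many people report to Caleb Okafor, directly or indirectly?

Caleb Okafor directly manages Wyatt Ivanov. Under Wyatt Ivanov: Kalinda Oliveira (1). That's 2 in total.

2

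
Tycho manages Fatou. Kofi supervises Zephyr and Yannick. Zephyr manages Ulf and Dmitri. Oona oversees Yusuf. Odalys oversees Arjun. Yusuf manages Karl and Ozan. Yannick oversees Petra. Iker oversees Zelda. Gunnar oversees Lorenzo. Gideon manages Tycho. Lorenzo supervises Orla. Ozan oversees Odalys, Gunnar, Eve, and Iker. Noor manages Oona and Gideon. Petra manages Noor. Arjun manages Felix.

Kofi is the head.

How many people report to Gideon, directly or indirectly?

2

Gideon directly manages Tycho. Under Tycho: Fatou (1). That's 2 in total.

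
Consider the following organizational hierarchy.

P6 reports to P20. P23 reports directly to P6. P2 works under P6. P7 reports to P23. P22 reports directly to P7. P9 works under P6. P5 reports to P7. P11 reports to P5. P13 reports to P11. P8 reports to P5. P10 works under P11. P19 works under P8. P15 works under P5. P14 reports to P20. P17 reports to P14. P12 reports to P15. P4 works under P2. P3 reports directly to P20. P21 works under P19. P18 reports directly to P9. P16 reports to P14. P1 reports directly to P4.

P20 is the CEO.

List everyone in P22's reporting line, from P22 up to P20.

P22 -> P7 -> P23 -> P6 -> P20

P22 reports to P7. P7 reports to P23. P23 reports to P6. P6 reports to P20. P20 is at the top.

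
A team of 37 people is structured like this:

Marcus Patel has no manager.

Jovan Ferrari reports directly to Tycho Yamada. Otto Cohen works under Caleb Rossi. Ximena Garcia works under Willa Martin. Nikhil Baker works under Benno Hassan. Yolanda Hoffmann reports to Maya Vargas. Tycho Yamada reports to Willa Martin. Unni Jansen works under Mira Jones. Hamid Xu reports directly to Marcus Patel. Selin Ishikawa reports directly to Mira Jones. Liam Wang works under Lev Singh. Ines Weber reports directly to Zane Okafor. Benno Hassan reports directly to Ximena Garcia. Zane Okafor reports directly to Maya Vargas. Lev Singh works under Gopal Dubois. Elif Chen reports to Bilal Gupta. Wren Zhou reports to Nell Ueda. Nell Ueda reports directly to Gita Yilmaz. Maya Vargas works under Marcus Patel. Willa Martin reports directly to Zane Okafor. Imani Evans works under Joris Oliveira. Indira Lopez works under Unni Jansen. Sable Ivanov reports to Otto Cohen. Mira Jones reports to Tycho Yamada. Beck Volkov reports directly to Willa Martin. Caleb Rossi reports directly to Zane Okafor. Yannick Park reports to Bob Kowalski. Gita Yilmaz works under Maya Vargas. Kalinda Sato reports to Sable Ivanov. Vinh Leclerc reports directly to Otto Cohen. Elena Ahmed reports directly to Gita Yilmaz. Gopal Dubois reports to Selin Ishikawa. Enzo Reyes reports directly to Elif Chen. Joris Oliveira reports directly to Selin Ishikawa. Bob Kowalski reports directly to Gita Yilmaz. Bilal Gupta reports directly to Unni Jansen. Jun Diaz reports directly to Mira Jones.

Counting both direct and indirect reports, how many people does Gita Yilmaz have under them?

5

Gita Yilmaz directly manages Bob Kowalski, Elena Ahmed, Nell Ueda. Under Bob Kowalski: Yannick Park (1). Elena Ahmed has no reports. Under Nell Ueda: Wren Zhou (1). So Gita Yilmaz's organization is 3 direct reports plus everyone under them: 2 + 1 + 2 = 5.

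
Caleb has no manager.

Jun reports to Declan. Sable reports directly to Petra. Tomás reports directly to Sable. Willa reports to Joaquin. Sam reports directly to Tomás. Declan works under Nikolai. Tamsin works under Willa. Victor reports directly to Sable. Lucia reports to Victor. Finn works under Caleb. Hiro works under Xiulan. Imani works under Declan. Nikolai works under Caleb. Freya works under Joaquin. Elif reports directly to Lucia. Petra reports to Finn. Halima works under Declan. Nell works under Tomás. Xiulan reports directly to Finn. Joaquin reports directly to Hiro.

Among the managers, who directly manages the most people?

Declan

Direct-report counts: Caleb has 2; Nikolai has 1; Declan has 3; Finn has 2; Xiulan has 1; Hiro has 1; Joaquin has 2; Willa has 1; Petra has 1; Sable has 2; Tomás has 2; Victor has 1; Lucia has 1. The largest is 3, held by Declan.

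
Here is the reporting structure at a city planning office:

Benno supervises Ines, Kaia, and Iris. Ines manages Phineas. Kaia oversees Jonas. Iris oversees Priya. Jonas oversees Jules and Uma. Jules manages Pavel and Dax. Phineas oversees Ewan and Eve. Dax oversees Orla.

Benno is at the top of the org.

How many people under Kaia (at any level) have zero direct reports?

The people in Kaia's organization with no one reporting to them are Uma, Orla, Pavel. That is 3.

3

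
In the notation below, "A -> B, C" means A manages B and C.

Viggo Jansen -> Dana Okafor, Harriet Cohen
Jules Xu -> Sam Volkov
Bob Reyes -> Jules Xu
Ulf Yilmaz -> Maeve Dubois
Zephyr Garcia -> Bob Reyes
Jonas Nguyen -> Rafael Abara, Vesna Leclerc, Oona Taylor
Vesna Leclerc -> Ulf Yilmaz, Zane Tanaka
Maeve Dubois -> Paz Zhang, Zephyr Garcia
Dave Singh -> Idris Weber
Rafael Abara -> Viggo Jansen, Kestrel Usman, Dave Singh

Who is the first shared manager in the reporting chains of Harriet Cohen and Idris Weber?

Harriet Cohen's chain of managers is Viggo Jansen, Rafael Abara, Jonas Nguyen. Idris Weber's chain of managers is Dave Singh, Rafael Abara, Jonas Nguyen. The first manager that appears in both chains is Rafael Abara.

Rafael Abara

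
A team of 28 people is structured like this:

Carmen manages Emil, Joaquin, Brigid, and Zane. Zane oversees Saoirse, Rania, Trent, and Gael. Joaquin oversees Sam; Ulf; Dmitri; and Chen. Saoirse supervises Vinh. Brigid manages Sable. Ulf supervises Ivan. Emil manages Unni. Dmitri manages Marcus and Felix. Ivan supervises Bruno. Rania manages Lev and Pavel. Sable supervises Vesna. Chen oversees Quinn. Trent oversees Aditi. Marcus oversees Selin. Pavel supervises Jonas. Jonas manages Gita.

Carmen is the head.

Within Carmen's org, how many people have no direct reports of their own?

The people in Carmen's organization with no one reporting to them are Unni, Vesna, Quinn, Felix, Selin, Bruno, Sam, Aditi, Gael, Gita, Lev, Vinh. That is 12.

12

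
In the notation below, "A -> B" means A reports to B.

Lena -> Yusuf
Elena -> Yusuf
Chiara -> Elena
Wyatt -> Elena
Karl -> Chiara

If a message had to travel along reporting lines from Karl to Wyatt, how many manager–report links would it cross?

Karl is 2 levels below Elena, and Wyatt is 1 level below Elena (their lowest common manager). The shortest path runs up from Karl to Elena and back down to Wyatt: 2 + 1 = 3 links.

3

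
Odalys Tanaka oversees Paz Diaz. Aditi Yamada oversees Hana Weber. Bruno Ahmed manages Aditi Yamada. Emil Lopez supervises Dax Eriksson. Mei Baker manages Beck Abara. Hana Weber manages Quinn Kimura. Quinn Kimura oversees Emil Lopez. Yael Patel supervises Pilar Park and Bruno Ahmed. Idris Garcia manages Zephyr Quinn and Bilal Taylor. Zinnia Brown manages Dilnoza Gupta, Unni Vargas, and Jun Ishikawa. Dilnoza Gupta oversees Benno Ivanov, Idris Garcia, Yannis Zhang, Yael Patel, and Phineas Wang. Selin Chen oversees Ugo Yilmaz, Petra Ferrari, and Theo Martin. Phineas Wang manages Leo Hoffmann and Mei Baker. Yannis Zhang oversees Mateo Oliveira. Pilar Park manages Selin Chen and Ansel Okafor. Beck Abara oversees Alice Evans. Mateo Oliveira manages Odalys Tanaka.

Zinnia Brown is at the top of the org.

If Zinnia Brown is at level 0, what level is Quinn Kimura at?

Chain from Quinn Kimura up to Zinnia Brown: Quinn Kimura → Hana Weber → Aditi Yamada → Bruno Ahmed → Yael Patel → Dilnoza Gupta → Zinnia Brown. That is 6 steps up, so Quinn Kimura is 6 levels below Zinnia Brown.

6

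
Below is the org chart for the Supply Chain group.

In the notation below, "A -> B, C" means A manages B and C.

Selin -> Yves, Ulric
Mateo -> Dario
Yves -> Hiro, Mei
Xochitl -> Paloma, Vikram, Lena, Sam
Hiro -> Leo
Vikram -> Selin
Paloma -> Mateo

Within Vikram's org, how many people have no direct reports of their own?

3

The people in Vikram's organization with no one reporting to them are Ulric, Mei, Leo. That is 3.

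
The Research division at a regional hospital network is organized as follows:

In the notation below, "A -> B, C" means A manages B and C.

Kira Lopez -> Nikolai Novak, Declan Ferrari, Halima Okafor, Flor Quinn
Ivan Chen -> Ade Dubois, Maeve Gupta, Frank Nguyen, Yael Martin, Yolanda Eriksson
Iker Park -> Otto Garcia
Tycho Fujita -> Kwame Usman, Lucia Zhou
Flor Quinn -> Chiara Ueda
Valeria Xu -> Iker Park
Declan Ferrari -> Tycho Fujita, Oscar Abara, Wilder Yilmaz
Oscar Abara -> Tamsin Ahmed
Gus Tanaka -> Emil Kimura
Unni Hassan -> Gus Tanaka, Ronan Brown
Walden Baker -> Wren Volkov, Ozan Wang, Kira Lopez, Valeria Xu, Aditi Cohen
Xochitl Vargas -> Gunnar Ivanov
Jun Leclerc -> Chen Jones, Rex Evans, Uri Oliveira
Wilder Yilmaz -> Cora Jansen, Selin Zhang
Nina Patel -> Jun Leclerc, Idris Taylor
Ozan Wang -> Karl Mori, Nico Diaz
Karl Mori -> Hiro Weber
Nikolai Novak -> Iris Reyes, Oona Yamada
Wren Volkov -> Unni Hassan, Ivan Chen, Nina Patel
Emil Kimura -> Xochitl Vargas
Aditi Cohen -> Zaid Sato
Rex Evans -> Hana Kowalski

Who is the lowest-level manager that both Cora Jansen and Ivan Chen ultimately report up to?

Cora Jansen's chain of managers is Wilder Yilmaz, Declan Ferrari, Kira Lopez, Walden Baker. Ivan Chen's chain of managers is Wren Volkov, Walden Baker. The first manager that appears in both chains is Walden Baker.

Walden Baker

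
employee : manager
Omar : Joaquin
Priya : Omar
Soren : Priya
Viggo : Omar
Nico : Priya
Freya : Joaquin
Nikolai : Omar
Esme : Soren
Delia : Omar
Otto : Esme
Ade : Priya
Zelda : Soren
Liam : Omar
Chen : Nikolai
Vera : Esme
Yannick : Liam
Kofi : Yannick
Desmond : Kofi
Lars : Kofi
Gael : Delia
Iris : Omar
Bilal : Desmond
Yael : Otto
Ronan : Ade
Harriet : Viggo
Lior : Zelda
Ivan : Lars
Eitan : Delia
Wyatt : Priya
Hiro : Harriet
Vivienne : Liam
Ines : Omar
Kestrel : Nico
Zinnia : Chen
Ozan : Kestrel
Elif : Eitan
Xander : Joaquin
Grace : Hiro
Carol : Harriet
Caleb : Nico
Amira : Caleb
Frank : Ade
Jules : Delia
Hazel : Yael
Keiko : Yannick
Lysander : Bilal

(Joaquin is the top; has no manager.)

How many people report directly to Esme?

2

Esme directly manages Otto, Vera. That is 2 direct reports.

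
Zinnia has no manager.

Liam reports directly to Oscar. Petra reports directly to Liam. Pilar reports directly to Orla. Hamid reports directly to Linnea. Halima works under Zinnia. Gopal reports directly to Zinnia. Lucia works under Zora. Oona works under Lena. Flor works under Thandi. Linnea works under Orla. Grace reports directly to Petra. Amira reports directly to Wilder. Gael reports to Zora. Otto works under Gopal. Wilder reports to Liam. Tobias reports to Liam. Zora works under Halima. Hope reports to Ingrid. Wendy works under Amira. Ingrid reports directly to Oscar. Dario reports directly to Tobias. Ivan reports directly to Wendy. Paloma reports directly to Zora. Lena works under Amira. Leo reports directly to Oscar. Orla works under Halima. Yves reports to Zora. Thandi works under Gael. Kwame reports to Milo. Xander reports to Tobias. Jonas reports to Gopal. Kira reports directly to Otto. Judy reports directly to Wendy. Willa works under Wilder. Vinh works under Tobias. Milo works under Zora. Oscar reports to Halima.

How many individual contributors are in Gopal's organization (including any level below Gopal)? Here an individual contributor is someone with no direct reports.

The people in Gopal's organization with no one reporting to them are Jonas, Kira. That is 2.

2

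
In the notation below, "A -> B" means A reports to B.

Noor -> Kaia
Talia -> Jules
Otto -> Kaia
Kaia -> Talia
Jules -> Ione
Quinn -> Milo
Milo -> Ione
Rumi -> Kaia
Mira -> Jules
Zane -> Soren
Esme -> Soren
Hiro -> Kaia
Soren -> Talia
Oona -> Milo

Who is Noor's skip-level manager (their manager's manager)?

Talia

Noor reports to Kaia, and Kaia reports to Talia. So Noor's skip-level manager is Talia.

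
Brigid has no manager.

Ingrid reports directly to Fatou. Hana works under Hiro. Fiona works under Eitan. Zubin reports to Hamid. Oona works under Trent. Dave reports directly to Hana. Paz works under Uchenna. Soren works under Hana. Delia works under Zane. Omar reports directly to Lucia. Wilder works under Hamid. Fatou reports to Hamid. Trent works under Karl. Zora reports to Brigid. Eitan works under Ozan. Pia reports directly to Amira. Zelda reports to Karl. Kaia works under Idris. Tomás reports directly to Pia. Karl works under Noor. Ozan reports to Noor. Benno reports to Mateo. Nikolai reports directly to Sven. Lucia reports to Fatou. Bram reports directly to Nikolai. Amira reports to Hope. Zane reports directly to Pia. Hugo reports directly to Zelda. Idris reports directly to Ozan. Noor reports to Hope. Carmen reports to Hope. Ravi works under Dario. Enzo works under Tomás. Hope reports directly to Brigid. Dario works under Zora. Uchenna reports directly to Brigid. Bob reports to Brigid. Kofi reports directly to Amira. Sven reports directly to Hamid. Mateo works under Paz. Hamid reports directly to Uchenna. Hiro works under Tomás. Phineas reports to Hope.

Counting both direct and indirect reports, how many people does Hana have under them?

Hana directly manages Dave, Soren. Dave has no reports. Soren has no reports. So Hana's organization is 2 direct reports plus everyone under them: 1 + 1 = 2.

2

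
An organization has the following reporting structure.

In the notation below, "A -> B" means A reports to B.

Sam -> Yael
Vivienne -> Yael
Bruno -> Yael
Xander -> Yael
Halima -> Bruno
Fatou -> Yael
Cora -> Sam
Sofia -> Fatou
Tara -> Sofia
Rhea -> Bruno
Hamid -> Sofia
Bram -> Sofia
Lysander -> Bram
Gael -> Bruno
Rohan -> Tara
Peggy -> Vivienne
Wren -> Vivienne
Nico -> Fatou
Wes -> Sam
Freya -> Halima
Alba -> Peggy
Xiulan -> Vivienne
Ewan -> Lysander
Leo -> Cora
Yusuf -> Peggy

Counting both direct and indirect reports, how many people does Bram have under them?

2

Bram directly manages Lysander. Under Lysander: Ewan (1). That's 2 in total.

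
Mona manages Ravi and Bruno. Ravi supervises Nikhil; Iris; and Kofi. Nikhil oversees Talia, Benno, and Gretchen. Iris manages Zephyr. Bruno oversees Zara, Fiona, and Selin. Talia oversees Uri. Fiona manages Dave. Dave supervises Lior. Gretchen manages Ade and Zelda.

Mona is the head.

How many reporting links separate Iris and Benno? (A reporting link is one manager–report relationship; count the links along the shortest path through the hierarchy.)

Iris is 1 level below Ravi, and Benno is 2 levels below Ravi (their lowest common manager). The shortest path runs up from Iris to Ravi and back down to Benno: 1 + 2 = 3 links.

3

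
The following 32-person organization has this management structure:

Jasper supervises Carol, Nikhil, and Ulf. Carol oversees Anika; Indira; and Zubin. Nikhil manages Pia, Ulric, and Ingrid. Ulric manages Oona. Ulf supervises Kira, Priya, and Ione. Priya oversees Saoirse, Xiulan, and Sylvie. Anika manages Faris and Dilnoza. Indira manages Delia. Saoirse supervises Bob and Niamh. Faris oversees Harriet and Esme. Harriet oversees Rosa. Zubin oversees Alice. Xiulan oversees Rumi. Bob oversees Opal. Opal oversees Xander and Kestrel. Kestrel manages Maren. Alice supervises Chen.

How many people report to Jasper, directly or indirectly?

Jasper directly manages Carol, Nikhil, Ulf. Under Carol: Zubin, Alice, Chen, Indira, Delia, Anika, Dilnoza, Faris, Esme, Harriet, Rosa (11). Under Nikhil: Pia, Ingrid, Ulric, Oona (4). Under Ulf: Ione, Priya, Sylvie, Xiulan, Rumi, Saoirse, Niamh, Bob, Opal, Kestrel, Maren, Xander, Kira (13). So Jasper's organization is 3 direct reports plus everyone under them: 12 + 5 + 14 = 31.

31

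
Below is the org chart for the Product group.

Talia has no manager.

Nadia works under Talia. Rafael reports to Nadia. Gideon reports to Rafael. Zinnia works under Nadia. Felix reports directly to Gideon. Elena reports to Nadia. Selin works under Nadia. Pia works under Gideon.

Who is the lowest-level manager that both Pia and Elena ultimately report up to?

Nadia

Pia's chain of managers is Gideon, Rafael, Nadia, Talia. Elena's chain of managers is Nadia, Talia. The first manager that appears in both chains is Nadia.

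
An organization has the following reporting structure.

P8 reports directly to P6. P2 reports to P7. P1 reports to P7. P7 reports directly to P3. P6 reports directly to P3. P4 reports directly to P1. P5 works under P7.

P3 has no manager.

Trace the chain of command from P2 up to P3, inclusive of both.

P2 reports to P7. P7 reports to P3. P3 is at the top.

P2 -> P7 -> P3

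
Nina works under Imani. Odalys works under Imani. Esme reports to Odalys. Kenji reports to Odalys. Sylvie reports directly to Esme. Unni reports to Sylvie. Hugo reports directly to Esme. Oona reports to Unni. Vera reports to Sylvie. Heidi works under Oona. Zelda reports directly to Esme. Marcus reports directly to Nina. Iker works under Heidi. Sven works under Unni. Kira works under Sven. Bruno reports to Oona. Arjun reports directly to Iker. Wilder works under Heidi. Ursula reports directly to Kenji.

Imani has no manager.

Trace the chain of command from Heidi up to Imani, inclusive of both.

Heidi reports to Oona. Oona reports to Unni. Unni reports to Sylvie. Sylvie reports to Esme. Esme reports to Odalys. Odalys reports to Imani. Imani is at the top.

Heidi -> Oona -> Unni -> Sylvie -> Esme -> Odalys -> Imani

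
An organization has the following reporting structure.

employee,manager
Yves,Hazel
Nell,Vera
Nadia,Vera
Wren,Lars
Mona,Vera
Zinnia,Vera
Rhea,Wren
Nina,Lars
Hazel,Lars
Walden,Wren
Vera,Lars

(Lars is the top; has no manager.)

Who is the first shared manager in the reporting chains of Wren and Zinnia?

Wren's chain of managers is Lars. Zinnia's chain of managers is Vera, Lars. The first manager that appears in both chains is Lars.

Lars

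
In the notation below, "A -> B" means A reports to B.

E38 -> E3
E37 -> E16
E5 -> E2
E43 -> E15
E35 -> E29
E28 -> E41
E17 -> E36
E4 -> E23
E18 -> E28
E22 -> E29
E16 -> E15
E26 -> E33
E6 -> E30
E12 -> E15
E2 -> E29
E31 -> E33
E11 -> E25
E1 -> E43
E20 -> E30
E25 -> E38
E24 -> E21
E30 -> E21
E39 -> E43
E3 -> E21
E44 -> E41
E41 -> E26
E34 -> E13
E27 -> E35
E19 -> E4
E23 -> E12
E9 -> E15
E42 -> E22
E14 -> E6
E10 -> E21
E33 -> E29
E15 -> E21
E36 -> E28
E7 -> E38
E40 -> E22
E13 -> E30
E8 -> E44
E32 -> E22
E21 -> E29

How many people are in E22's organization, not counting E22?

3

E22 directly manages E32, E42, E40. E32 has no reports. E42 has no reports. E40 has no reports. So E22's organization is 3 direct reports plus everyone under them: 1 + 1 + 1 = 3.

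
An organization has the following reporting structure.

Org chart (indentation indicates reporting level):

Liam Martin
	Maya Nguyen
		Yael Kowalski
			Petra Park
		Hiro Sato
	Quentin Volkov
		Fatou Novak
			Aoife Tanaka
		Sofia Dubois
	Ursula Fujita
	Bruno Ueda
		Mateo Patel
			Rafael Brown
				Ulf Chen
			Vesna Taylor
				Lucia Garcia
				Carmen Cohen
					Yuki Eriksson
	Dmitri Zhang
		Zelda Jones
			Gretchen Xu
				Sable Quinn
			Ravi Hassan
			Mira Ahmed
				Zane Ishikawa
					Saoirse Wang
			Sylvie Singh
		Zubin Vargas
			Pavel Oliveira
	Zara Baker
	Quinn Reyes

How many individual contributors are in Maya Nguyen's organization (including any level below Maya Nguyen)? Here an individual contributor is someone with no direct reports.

The people in Maya Nguyen's organization with no one reporting to them are Hiro Sato, Petra Park. That is 2.

2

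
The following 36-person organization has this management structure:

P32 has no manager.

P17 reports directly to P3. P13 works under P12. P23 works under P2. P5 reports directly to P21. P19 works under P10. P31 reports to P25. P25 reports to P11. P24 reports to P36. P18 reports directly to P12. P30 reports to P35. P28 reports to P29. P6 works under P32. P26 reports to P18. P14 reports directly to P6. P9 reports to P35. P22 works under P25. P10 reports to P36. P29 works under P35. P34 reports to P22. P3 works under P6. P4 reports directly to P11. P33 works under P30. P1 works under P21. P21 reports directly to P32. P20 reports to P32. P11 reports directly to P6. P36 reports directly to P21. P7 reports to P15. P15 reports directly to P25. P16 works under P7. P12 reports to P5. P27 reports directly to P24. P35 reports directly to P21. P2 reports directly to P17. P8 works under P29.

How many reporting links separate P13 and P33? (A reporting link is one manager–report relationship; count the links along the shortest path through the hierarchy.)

P13 is 3 levels below P21, and P33 is 3 levels below P21 (their lowest common manager). The shortest path runs up from P13 to P21 and back down to P33: 3 + 3 = 6 links.

6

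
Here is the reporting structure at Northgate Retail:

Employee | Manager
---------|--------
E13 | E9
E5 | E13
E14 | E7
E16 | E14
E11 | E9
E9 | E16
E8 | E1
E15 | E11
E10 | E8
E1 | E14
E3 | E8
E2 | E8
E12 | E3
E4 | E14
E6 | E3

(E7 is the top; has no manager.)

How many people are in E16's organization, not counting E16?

5

E16 directly manages E9. Under E9: E13, E5, E11, E15 (4). That's 5 in total.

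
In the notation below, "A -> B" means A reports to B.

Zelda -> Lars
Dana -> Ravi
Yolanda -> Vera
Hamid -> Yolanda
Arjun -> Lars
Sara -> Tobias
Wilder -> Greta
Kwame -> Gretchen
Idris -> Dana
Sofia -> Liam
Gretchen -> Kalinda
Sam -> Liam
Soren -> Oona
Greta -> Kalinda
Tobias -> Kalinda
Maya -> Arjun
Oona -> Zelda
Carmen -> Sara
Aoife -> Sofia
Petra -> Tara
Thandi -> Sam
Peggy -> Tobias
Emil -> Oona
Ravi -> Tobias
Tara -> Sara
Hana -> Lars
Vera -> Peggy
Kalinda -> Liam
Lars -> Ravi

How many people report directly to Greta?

Greta directly manages Wilder. That is 1 direct report.

1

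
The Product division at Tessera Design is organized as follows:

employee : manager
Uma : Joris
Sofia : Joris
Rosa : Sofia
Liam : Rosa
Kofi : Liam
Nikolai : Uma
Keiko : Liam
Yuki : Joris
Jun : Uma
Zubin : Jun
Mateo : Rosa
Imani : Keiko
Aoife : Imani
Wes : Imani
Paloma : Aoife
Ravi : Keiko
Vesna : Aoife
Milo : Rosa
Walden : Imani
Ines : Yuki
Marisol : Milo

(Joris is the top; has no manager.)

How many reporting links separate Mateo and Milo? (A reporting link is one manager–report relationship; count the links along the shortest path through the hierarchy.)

2

Mateo is 1 level below Rosa, and Milo is 1 level below Rosa (their lowest common manager). The shortest path runs up from Mateo to Rosa and back down to Milo: 1 + 1 = 2 links.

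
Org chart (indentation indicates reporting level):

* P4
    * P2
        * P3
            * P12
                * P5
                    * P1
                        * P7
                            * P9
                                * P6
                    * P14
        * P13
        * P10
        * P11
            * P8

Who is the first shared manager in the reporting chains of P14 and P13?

P14's chain of managers is P5, P12, P3, P2, P4. P13's chain of managers is P2, P4. The first manager that appears in both chains is P2.

P2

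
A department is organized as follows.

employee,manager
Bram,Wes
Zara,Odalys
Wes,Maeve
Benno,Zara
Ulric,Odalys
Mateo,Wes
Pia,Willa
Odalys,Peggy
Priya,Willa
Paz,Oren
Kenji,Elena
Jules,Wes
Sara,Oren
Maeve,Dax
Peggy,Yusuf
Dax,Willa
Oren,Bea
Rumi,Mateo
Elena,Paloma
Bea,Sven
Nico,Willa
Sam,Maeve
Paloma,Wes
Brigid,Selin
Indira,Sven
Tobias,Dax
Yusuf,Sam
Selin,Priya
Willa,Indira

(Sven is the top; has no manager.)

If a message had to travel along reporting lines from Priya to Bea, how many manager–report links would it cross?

4

Priya is 3 levels below Sven, and Bea is 1 level below Sven (their lowest common manager). The shortest path runs up from Priya to Sven and back down to Bea: 3 + 1 = 4 links.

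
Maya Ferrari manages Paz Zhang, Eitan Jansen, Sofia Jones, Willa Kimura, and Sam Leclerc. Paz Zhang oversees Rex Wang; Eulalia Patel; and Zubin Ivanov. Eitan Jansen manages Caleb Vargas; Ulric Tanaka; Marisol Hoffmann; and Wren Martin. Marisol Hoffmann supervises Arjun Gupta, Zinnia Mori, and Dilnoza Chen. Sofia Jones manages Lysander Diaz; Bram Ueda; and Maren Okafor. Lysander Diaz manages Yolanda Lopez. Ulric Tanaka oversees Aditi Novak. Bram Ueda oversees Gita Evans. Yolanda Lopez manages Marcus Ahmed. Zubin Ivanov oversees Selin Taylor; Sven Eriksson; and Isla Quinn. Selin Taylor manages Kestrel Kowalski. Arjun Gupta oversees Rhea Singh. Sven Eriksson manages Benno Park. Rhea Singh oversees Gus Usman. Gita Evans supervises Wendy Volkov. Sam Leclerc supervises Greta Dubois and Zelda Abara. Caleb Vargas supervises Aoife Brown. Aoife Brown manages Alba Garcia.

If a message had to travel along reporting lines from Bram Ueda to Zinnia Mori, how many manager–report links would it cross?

Bram Ueda is 2 levels below Maya Ferrari, and Zinnia Mori is 3 levels below Maya Ferrari (their lowest common manager). The shortest path runs up from Bram Ueda to Maya Ferrari and back down to Zinnia Mori: 2 + 3 = 5 links.

5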